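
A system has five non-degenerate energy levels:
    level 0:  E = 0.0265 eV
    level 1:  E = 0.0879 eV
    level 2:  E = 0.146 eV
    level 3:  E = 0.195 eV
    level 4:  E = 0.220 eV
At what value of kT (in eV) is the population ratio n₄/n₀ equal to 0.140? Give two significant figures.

0.098 eV

n₄/n₀ = exp[−(E₄−E₀)/kT] = 0.140.
⇒ (E₄−E₀)/kT = ln(1/0.140) = ln(7.143) = 1.966.
kT = 0.1935 eV / 1.966 = 0.098 eV.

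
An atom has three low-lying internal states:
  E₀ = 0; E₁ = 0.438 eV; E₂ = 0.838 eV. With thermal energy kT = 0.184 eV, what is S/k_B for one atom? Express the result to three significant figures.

Eᵢ/kT = 0, 2.3804, 4.5543.
Z = Σ e^(−Eᵢ/kT) = e^(−0) + e^(−2.3804) + e^(−4.5543) = 1.0000 + 0.092514 + 0.010522 = 1.1030.
⟨E⟩ = Σ EᵢPᵢ = 0.044731 eV.
S/k_B = ln Z + ⟨E⟩/kT = ln(1.1030) + 0.044731/0.184 = 0.098034 + 0.24310 = 0.341.

0.341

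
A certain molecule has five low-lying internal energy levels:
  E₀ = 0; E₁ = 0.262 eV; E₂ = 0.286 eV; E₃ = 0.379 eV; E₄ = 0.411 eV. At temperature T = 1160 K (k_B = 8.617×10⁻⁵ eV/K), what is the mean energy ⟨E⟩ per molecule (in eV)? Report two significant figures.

0.043 eV

k_BT = 8.617×10⁻⁵ × 1160 K = 0.09996 eV.
Eᵢ/kT = 0, 2.621, 2.861, 3.792, 4.112.
Z = Σ e^(−Eᵢ/kT) = e^(−0) + e^(−2.621) + e^(−2.861) + e^(−3.792) + e^(−4.112) = 1.000 + 0.07273 + 0.05721 + 0.02255 + 0.01637 = 1.169.
⟨E⟩ = Σ Eᵢ e^(−Eᵢ/kT) / Z = (0·1.000 + 0.262·0.07273 + 0.286·0.05721 + 0.379·0.02255 + 0.411·0.01637) / 1.169 = 0.043 eV.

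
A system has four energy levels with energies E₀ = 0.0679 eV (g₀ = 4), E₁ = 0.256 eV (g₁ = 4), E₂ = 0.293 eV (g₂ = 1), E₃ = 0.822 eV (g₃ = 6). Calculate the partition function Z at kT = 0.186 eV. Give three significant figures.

Eᵢ/kT = 0.36505, 1.3763, 1.5753, 4.4194.
Z = Σ gᵢe^(−Eᵢ/kT) = 4·e^(−0.36505) + 4·e^(−1.3763) + 1·e^(−1.5753) + 6·e^(−4.4194) = 2.7766 + 1.0100 + 0.20695 + 0.072249 = 4.0658.

Z = 4.07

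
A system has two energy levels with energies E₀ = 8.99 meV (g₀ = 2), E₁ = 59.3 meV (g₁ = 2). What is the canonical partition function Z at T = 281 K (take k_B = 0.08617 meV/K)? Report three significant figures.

k_BT = 0.08617 × 281 K = 24.214 meV.
Eᵢ/kT = 0.37127, 2.4490.
Z = Σ gᵢe^(−Eᵢ/kT) = 2·e^(−0.37127) + 2·e^(−2.4490) = 1.3797 + 0.17276 = 1.5525.

Z = 1.55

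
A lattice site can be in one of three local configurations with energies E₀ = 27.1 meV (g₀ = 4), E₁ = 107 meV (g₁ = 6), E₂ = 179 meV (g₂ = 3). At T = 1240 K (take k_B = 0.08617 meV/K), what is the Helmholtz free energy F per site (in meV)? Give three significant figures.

-189 meV

k_BT = 0.08617 × 1240 K = 106.85 meV.
Eᵢ/kT = 0.25363, 1.0014, 1.6752.
Z = Σ gᵢe^(−Eᵢ/kT) = 4·e^(−0.25363) + 6·e^(−1.0014) + 3·e^(−1.6752) = 3.1039 + 2.2042 + 0.56181 = 5.8699.
F = −kT ln Z = −106.85 × ln(5.8699) = −106.85 × 1.7698 = -189 meV.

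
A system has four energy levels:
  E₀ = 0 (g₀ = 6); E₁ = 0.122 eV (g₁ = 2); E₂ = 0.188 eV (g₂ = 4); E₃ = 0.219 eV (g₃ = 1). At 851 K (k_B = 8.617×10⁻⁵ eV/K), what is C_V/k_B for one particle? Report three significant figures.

k_BT = 8.617×10⁻⁵ × 851 K = 0.073331 eV.
Eᵢ/kT = 0, 1.6637, 2.5637, 2.9865.
Z = Σ gᵢe^(−Eᵢ/kT) = 6·e^(−0) + 2·e^(−1.6637) + 4·e^(−2.5637) + 1·e^(−2.9865) = 6.0000 + 0.37887 + 0.30808 + 0.050464 = 6.7374.
⟨E⟩ = 0.017098 eV, ⟨E²⟩ = 0.0028124 eV².
C_V/k_B = (⟨E²⟩ − ⟨E⟩²)/(kT)² = (0.0028124 − 0.00029234)/0.0053774 = 0.469.

0.469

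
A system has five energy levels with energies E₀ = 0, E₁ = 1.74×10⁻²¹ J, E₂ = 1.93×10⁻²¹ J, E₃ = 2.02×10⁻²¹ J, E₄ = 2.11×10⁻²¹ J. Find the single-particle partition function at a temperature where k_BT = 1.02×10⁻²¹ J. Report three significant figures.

Z = 1.60

Eᵢ/kT = 0, 1.7059, 1.8922, 1.9804, 2.0686.
Z = Σ e^(−Eᵢ/kT) = e^(−0) + e^(−1.7059) + e^(−1.8922) + e^(−1.9804) + e^(−2.0686) = 1.0000 + 0.18161 + 0.15074 + 0.13801 + 0.12636 = 1.5967.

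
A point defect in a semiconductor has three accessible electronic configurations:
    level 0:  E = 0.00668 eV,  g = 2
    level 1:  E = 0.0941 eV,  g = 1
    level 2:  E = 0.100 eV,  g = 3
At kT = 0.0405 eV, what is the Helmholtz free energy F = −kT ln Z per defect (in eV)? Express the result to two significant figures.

-0.029 eV

Eᵢ/kT = 0.1649, 2.323, 2.469.
Z = Σ gᵢe^(−Eᵢ/kT) = 2·e^(−0.1649) + 1·e^(−2.323) + 3·e^(−2.469) = 1.696 + 0.09798 + 0.2540 = 2.048.
F = −kT ln Z = −0.0405 × ln(2.048) = −0.0405 × 0.7169 = -0.029 eV.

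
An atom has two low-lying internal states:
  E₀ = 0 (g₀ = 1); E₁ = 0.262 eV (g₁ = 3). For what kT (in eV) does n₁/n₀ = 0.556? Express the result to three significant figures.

n₁/n₀ = (g₁/g₀) exp[−(E₁−E₀)/kT] = 0.556.
⇒ (E₁−E₀)/kT = ln((3/1)/0.556) = ln(5.3957) = 1.6856.
kT = 0.262 eV / 1.6856 = 0.155 eV.

0.155 eV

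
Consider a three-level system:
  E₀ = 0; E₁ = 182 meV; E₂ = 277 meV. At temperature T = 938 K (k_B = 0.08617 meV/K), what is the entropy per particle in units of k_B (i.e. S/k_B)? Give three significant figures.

0.435

k_BT = 0.08617 × 938 K = 80.827 meV.
Eᵢ/kT = 0, 2.2517, 3.4271.
Z = Σ e^(−Eᵢ/kT) = e^(−0) + e^(−2.2517) + e^(−3.4271) = 1.0000 + 0.10522 + 0.032481 = 1.1377.
⟨E⟩ = Σ EᵢPᵢ = 24.741 meV.
S/k_B = ln Z + ⟨E⟩/kT = ln(1.1377) + 24.741/80.827 = 0.12901 + 0.30610 = 0.435.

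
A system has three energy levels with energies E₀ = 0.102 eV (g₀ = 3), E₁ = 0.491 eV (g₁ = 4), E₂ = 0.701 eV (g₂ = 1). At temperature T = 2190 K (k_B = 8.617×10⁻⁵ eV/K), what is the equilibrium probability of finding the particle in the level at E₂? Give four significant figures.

k_BT = 8.617×10⁻⁵ × 2190 K = 0.188712 eV.
Eᵢ/kT = 0.540506, 2.60185, 3.71466.
Z = Σ gᵢe^(−Eᵢ/kT) = 3·e^(−0.540506) + 4·e^(−2.60185) + 1·e^(−3.71466) = 1.74736 + 0.296545 + 0.0243637 = 2.06827.
P₂ = g₂ e^(−E₂/kT) / Z = 0.0243637/2.06827 = 0.01178.

0.01178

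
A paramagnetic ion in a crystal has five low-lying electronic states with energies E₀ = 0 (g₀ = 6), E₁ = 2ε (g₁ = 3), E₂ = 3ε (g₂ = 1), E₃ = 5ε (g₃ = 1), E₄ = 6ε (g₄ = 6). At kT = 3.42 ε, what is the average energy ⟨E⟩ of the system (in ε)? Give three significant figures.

Eᵢ/kT = 0, 0.58480, 0.87719, 1.4620, 1.7544.
Z = Σ gᵢe^(−Eᵢ/kT) = 6·e^(−0) + 3·e^(−0.58480) + 1·e^(−0.87719) + 1·e^(−1.4620) + 6·e^(−1.7544) = 6.0000 + 1.6717 + 0.41595 + 0.23177 + 1.0381 = 9.3575.
⟨E⟩ = Σ Eᵢ gᵢe^(−Eᵢ/kT) / Z = (0·6.0000 + 2·1.6717 + 3·0.41595 + 5·0.23177 + 6·1.0381) / 9.3575 = 1.28 ε.

1.28 ε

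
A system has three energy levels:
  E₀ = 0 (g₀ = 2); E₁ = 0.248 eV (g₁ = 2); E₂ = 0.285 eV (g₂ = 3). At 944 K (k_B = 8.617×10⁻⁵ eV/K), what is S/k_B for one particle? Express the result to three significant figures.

1.06

k_BT = 8.617×10⁻⁵ × 944 K = 0.081344 eV.
Eᵢ/kT = 0, 3.0488, 3.5036.
Z = Σ gᵢe^(−Eᵢ/kT) = 2·e^(−0) + 2·e^(−3.0488) + 3·e^(−3.5036) = 2.0000 + 0.094832 + 0.090267 = 2.1851.
⟨E⟩ = Σ EᵢPᵢ = 0.022536 eV.
S/k_B = ln Z + ⟨E⟩/kT = ln(2.1851) + 0.022536/0.081344 = 0.78166 + 0.27705 = 1.06.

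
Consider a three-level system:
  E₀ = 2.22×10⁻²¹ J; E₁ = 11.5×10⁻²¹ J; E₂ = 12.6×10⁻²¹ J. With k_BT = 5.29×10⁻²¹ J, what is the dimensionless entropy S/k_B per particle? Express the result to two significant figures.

Eᵢ/kT = 0.4197, 2.174, 2.382.
Z = Σ e^(−Eᵢ/kT) = e^(−0.4197) + e^(−2.174) + e^(−2.382) = 0.6572 + 0.1137 + 0.09237 = 0.8633.
⟨E⟩ = Σ EᵢPᵢ = 4.553 ×10⁻²¹ J.
S/k_B = ln Z + ⟨E⟩/kT = ln(0.8633) + 4.553/5.29 = -0.1470 + 0.8607 = 0.71.

0.71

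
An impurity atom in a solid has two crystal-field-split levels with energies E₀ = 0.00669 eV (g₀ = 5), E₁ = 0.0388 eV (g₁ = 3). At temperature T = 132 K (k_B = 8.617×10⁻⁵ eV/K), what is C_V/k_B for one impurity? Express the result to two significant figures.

k_BT = 8.617×10⁻⁵ × 132 K = 0.01137 eV.
Eᵢ/kT = 0.5884, 3.412.
Z = Σ gᵢe^(−Eᵢ/kT) = 5·e^(−0.5884) + 3·e^(−3.412) = 2.776 + 0.09893 = 2.875.
⟨E⟩ = 0.007795 eV, ⟨E²⟩ = 0.00009502 eV².
C_V/k_B = (⟨E²⟩ − ⟨E⟩²)/(kT)² = (0.00009502 − 0.00006076)/0.0001293 = 0.26.

0.26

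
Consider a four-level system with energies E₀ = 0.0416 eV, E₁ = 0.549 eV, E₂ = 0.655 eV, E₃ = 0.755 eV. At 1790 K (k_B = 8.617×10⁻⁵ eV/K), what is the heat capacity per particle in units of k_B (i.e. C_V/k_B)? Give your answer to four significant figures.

k_BT = 8.617×10⁻⁵ × 1790 K = 0.154244 eV.
Eᵢ/kT = 0.269703, 3.55930, 4.24652, 4.89484.
Z = Σ e^(−Eᵢ/kT) = e^(−0.269703) + e^(−3.55930) + e^(−4.24652) + e^(−4.89484) = 0.763606 + 0.0284587 + 0.0143140 + 0.00748511 = 0.813864.
⟨E⟩ = 0.0766919 eV, ⟨E²⟩ = 0.0249510 eV².
C_V/k_B = (⟨E²⟩ − ⟨E⟩²)/(kT)² = (0.0249510 − 0.00588165)/0.0237912 = 0.8015.

0.8015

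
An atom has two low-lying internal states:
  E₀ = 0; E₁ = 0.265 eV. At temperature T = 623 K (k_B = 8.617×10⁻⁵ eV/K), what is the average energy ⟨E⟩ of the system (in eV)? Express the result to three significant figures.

k_BT = 8.617×10⁻⁵ × 623 K = 0.053684 eV.
Eᵢ/kT = 0, 4.9363.
Z = Σ e^(−Eᵢ/kT) = e^(−0) + e^(−4.9363) = 1.0000 + 0.0071811 = 1.0072.
⟨E⟩ = Σ Eᵢ e^(−Eᵢ/kT) / Z = (0·1.0000 + 0.265·0.0071811) / 1.0072 = 0.00189 eV.

0.00189 eV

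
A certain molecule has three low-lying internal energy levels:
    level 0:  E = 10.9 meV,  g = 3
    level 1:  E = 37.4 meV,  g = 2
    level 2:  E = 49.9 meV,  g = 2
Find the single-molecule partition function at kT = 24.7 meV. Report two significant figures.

Z = 2.6

Eᵢ/kT = 0.4413, 1.514, 2.020.
Z = Σ gᵢe^(−Eᵢ/kT) = 3·e^(−0.4413) + 2·e^(−1.514) + 2·e^(−2.020) = 1.930 + 0.4401 + 0.2653 = 2.635.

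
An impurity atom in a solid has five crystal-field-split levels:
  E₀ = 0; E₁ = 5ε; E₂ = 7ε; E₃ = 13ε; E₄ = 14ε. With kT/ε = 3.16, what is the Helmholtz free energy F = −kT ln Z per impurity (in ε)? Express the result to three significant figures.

-0.932 ε

Eᵢ/kT = 0, 1.5823, 2.2152, 4.1139, 4.4304.
Z = Σ e^(−Eᵢ/kT) = e^(−0) + e^(−1.5823) + e^(−2.2152) + e^(−4.1139) + e^(−4.4304) = 1.0000 + 0.20550 + 0.10913 + 0.016344 + 0.011910 = 1.3429.
F = −kT ln Z = −3.16 × ln(1.3429) = −3.16 × 0.29483 = -0.932 ε.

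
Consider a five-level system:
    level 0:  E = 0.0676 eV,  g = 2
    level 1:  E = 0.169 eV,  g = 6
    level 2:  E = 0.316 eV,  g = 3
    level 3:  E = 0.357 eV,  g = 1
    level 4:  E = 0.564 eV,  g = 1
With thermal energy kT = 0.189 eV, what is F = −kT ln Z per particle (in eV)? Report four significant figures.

-0.2892 eV

Eᵢ/kT = 0.357672, 0.894180, 1.67196, 1.88889, 2.98413.
Z = Σ gᵢe^(−Eᵢ/kT) = 2·e^(−0.357672) + 6·e^(−0.894180) + 3·e^(−1.67196) + 1·e^(−1.88889) + 1·e^(−2.98413) = 1.39860 + 2.45366 + 0.563635 + 0.151240 + 0.0505835 = 4.61772.
F = −kT ln Z = −0.189 × ln(4.61772) = −0.189 × 1.52990 = -0.2892 eV.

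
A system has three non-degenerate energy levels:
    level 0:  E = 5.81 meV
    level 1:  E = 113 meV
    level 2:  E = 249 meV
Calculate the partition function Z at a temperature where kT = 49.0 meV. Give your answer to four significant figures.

Z = 0.9940

Eᵢ/kT = 0.118571, 2.30612, 5.08163.
Z = Σ e^(−Eᵢ/kT) = e^(−0.118571) + e^(−2.30612) + e^(−5.08163) = 0.888189 + 0.0996471 + 0.00620978 = 0.994046.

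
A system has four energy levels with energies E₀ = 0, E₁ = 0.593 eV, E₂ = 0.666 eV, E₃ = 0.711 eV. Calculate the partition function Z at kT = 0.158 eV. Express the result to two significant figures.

Z = 1.0

Eᵢ/kT = 0, 3.753, 4.215, 4.500.
Z = Σ e^(−Eᵢ/kT) = e^(−0) + e^(−3.753) + e^(−4.215) + e^(−4.500) = 1.000 + 0.02345 + 0.01477 + 0.01111 = 1.049.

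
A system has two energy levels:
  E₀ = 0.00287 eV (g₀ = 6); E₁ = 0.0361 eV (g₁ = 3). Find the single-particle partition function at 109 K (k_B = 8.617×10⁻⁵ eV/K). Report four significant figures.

Z = 4.485

k_BT = 8.617×10⁻⁵ × 109 K = 0.00939253 eV.
Eᵢ/kT = 0.305562, 3.84348.
Z = Σ gᵢe^(−Eᵢ/kT) = 6·e^(−0.305562) + 3·e^(−3.84348) = 4.42026 + 0.0642568 = 4.48452.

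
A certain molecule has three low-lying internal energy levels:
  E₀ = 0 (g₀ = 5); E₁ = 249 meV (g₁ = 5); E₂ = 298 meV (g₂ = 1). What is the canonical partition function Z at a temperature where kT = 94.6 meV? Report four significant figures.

Eᵢ/kT = 0, 2.63214, 3.15011.
Z = Σ gᵢe^(−Eᵢ/kT) = 5·e^(−0) + 5·e^(−2.63214) + 1·e^(−3.15011) = 5.00000 + 0.359622 + 0.0428474 = 5.40247.

Z = 5.402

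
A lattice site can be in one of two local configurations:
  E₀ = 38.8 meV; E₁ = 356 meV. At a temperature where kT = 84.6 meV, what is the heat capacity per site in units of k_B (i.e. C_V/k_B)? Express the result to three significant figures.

Eᵢ/kT = 0.45863, 4.2080.
Z = Σ e^(−Eᵢ/kT) = e^(−0.45863) + e^(−4.2080) = 0.63215 + 0.014876 = 0.64703.
⟨E⟩ = 46.093 meV, ⟨E²⟩ = 4384.6 meV².
C_V/k_B = (⟨E²⟩ − ⟨E⟩²)/(kT)² = (4384.6 − 2124.6)/7157.2 = 0.316.

0.316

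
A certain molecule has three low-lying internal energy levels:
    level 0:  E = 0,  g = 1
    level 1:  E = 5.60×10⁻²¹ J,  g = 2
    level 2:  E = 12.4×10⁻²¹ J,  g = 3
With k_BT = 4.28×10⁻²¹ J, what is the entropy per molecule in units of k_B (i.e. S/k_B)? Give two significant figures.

Eᵢ/kT = 0, 1.308, 2.897.
Z = Σ gᵢe^(−Eᵢ/kT) = 1·e^(−0) + 2·e^(−1.308) + 3·e^(−2.897) = 1.000 + 0.5407 + 0.1656 = 1.706.
⟨E⟩ = Σ EᵢPᵢ = 2.979 ×10⁻²¹ J.
S/k_B = ln Z + ⟨E⟩/kT = ln(1.706) + 2.979/4.28 = 0.5342 + 0.6960 = 1.2.

1.2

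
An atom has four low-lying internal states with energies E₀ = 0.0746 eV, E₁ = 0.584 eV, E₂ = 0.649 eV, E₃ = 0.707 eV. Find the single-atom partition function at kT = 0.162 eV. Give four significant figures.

Eᵢ/kT = 0.460494, 3.60494, 4.00617, 4.36420.
Z = Σ e^(−Eᵢ/kT) = e^(−0.460494) + e^(−3.60494) + e^(−4.00617) + e^(−4.36420) = 0.630972 + 0.0271891 + 0.0182030 + 0.0127248 = 0.689089.

Z = 0.6891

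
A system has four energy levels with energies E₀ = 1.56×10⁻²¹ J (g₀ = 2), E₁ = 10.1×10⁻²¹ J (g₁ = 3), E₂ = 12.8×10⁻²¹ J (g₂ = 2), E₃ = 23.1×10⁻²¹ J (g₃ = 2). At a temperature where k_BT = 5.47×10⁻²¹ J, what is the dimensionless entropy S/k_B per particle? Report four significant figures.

1.642

Eᵢ/kT = 0.285192, 1.84644, 2.34004, 4.22303.
Z = Σ gᵢe^(−Eᵢ/kT) = 2·e^(−0.285192) + 3·e^(−1.84644) + 2·e^(−2.34004) + 2·e^(−4.22303) = 1.50374 + 0.473394 + 0.192648 + 0.0293084 = 2.19909.
⟨E⟩ = Σ EᵢPᵢ = 4.67013 ×10⁻²¹ J.
S/k_B = ln Z + ⟨E⟩/kT = ln(2.19909) + 4.67013/5.47 = 0.788044 + 0.853771 = 1.642.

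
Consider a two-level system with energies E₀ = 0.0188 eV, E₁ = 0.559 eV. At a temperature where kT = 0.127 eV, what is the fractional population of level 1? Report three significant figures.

0.0140

Eᵢ/kT = 0.14803, 4.4016.
Z = Σ e^(−Eᵢ/kT) = e^(−0.14803) + e^(−4.4016) = 0.86241 + 0.012258 = 0.87467.
P₁ = e^(−E₁/kT) / Z = 0.012258/0.87467 = 0.0140.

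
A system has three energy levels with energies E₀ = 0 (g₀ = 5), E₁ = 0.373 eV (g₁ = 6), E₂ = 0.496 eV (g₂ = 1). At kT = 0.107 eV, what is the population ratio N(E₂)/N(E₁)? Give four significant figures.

n₂/n₁ = (g₂/g₁) exp[−(E₂−E₁)/kT] = (1/6) × exp(−(0.123 eV)/(0.107 eV)) = (1/6) × exp(-1.14953) = 0.05280.

0.05280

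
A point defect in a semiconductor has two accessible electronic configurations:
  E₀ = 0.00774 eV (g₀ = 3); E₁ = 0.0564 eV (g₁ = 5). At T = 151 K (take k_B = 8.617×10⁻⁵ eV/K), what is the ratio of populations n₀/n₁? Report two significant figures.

25

k_BT = 8.617×10⁻⁵ × 151 K = 0.01301 eV.
n₀/n₁ = (g₀/g₁) exp[−(E₀−E₁)/kT] = (3/5) × exp(−(-0.04866 eV)/(0.01301 eV)) = (3/5) × exp(3.740) = 25.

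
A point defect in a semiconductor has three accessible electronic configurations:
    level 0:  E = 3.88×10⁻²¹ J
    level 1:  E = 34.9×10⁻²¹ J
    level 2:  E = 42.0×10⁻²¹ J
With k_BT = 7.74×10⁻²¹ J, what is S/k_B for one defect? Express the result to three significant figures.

Eᵢ/kT = 0.50129, 4.5090, 5.4264.
Z = Σ e^(−Eᵢ/kT) = e^(−0.50129) + e^(−4.5090) + e^(−5.4264) = 0.60575 + 0.011009 + 0.0043989 = 0.62116.
⟨E⟩ = Σ EᵢPᵢ = 4.6997 ×10⁻²¹ J.
S/k_B = ln Z + ⟨E⟩/kT = ln(0.62116) + 4.6997/7.74 = -0.47617 + 0.60720 = 0.131.

0.131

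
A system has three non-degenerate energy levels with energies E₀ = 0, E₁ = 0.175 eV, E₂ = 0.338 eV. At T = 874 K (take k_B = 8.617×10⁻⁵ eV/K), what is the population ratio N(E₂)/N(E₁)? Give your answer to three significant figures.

0.115

k_BT = 8.617×10⁻⁵ × 874 K = 0.075313 eV.
n₂/n₁ = exp[−(E₂−E₁)/kT] = exp(−(0.163 eV)/(0.075313 eV)) = exp(-2.1643) = 0.115.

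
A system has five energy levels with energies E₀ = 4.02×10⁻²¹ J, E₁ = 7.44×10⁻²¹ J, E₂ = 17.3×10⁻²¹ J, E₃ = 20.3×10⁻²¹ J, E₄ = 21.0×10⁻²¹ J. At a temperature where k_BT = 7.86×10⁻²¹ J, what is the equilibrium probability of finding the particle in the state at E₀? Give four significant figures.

Eᵢ/kT = 0.511450, 0.946565, 2.20102, 2.58270, 2.67176.
Z = Σ e^(−Eᵢ/kT) = e^(−0.511450) + e^(−0.946565) + e^(−2.20102) + e^(−2.58270) + e^(−2.67176) = 0.599625 + 0.388072 + 0.110690 + 0.0755697 + 0.0691304 = 1.24309.
P₀ = e^(−E₀/kT) / Z = 0.599625/1.24309 = 0.4824.

0.4824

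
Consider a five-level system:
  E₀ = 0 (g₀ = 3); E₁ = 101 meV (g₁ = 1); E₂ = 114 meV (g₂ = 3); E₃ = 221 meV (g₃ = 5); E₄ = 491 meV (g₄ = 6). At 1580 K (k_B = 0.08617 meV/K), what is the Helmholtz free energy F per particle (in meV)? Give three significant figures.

k_BT = 0.08617 × 1580 K = 136.15 meV.
Eᵢ/kT = 0, 0.74183, 0.83731, 1.6232, 3.6063.
Z = Σ gᵢe^(−Eᵢ/kT) = 3·e^(−0) + 1·e^(−0.74183) + 3·e^(−0.83731) + 5·e^(−1.6232) + 6·e^(−3.6063) = 3.0000 + 0.47624 + 1.2986 + 0.98633 + 0.16291 = 5.9241.
F = −kT ln Z = −136.15 × ln(5.9241) = −136.15 × 1.7790 = -242 meV.

-242 meV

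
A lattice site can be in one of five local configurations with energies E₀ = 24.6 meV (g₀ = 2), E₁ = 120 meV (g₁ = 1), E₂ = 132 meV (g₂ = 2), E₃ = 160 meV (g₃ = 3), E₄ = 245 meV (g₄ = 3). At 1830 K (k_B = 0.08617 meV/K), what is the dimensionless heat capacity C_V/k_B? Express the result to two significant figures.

k_BT = 0.08617 × 1830 K = 157.7 meV.
Eᵢ/kT = 0.1560, 0.7609, 0.8370, 1.015, 1.554.
Z = Σ gᵢe^(−Eᵢ/kT) = 2·e^(−0.1560) + 1·e^(−0.7609) + 2·e^(−0.8370) + 3·e^(−1.015) + 3·e^(−1.554) = 1.711 + 0.4672 + 0.8660 + 1.087 + 0.6342 = 4.765.
⟨E⟩ = 113.7 meV, ⟨E²⟩ = 18620 meV².
C_V/k_B = (⟨E²⟩ − ⟨E⟩²)/(kT)² = (18620 − 12930)/24870 = 0.23.

0.23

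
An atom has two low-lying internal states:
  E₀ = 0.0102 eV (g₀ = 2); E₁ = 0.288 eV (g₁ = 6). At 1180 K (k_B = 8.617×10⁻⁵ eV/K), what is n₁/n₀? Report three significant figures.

k_BT = 8.617×10⁻⁵ × 1180 K = 0.10168 eV.
n₁/n₀ = (g₁/g₀) exp[−(E₁−E₀)/kT] = (6/2) × exp(−(0.2778 eV)/(0.10168 eV)) = (6/2) × exp(-2.7321) = 0.195.

0.195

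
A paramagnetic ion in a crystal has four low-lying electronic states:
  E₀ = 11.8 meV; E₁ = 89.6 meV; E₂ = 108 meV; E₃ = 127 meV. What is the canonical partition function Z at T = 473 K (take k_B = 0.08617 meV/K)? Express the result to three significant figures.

k_BT = 0.08617 × 473 K = 40.758 meV.
Eᵢ/kT = 0.28951, 2.1983, 2.6498, 3.1160.
Z = Σ e^(−Eᵢ/kT) = e^(−0.28951) + e^(−2.1983) + e^(−2.6498) + e^(−3.1160) = 0.74863 + 0.11099 + 0.070665 + 0.044334 = 0.97462.

Z = 0.975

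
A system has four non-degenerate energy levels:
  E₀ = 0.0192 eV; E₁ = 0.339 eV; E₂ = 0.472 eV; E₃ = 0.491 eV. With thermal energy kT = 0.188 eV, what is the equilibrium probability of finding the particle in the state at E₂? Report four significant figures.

0.06644

Eᵢ/kT = 0.102128, 1.80319, 2.51064, 2.61170.
Z = Σ e^(−Eᵢ/kT) = e^(−0.102128) + e^(−1.80319) + e^(−2.51064) + e^(−2.61170) = 0.902914 + 0.164772 + 0.0812162 + 0.0734096 = 1.22231.
P₂ = e^(−E₂/kT) / Z = 0.0812162/1.22231 = 0.06644.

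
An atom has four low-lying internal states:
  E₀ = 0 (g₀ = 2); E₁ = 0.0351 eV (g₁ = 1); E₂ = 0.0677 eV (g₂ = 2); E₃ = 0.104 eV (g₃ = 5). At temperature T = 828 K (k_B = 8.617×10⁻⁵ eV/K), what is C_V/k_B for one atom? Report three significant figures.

k_BT = 8.617×10⁻⁵ × 828 K = 0.071349 eV.
Eᵢ/kT = 0, 0.49195, 0.94886, 1.4576.
Z = Σ gᵢe^(−Eᵢ/kT) = 2·e^(−0) + 1·e^(−0.49195) + 2·e^(−0.94886) + 5·e^(−1.4576) = 2.0000 + 0.61143 + 0.77436 + 1.1640 = 4.5498.
⟨E⟩ = 0.042846 eV, ⟨E²⟩ = 0.0037127 eV².
C_V/k_B = (⟨E²⟩ − ⟨E⟩²)/(kT)² = (0.0037127 − 0.0018358)/0.0050907 = 0.369.

0.369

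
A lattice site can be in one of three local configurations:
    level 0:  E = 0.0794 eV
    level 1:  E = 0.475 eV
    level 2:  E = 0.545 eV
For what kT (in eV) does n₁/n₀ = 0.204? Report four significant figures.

n₁/n₀ = exp[−(E₁−E₀)/kT] = 0.204.
⇒ (E₁−E₀)/kT = ln(1/0.204) = ln(4.90196) = 1.58964.
kT = 0.3956 eV / 1.58964 = 0.2489 eV.

0.2489 eV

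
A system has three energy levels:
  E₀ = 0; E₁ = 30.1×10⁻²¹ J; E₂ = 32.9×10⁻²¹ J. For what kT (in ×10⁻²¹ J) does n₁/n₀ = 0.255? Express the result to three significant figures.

n₁/n₀ = exp[−(E₁−E₀)/kT] = 0.255.
⇒ (E₁−E₀)/kT = ln(1/0.255) = ln(3.9216) = 1.3665.
kT = 30.1 ×10⁻²¹ J / 1.3665 = 22.0 ×10⁻²¹ J.

22.0 ×10⁻²¹ J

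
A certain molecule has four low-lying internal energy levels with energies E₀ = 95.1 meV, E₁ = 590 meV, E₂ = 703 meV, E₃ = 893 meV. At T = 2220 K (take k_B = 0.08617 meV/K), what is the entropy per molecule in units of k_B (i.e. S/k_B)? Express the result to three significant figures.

k_BT = 0.08617 × 2220 K = 191.30 meV.
Eᵢ/kT = 0.49712, 3.0842, 3.6749, 4.6681.
Z = Σ e^(−Eᵢ/kT) = e^(−0.49712) + e^(−3.0842) + e^(−3.6749) + e^(−4.6681) = 0.60828 + 0.045767 + 0.025352 + 0.0093901 = 0.68879.
⟨E⟩ = Σ EᵢPᵢ = 161.24 meV.
S/k_B = ln Z + ⟨E⟩/kT = ln(0.68879) + 161.24/191.30 = -0.37282 + 0.84286 = 0.470.

0.470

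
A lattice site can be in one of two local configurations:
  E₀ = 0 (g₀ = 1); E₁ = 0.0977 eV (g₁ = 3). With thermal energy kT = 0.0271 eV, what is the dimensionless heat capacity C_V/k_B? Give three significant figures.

Eᵢ/kT = 0, 3.6052.
Z = Σ gᵢe^(−Eᵢ/kT) = 1·e^(−0) + 3·e^(−3.6052) = 1.0000 + 0.081546 = 1.0815.
⟨E⟩ = 0.0073667 eV, ⟨E²⟩ = 0.00071972 eV².
C_V/k_B = (⟨E²⟩ − ⟨E⟩²)/(kT)² = (0.00071972 − 0.000054268)/0.00073441 = 0.906.

0.906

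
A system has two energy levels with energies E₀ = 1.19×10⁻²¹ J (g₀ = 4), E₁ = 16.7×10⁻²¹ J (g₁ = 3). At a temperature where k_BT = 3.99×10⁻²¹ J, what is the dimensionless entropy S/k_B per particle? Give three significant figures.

Eᵢ/kT = 0.29825, 4.1855.
Z = Σ gᵢe^(−Eᵢ/kT) = 4·e^(−0.29825) + 3·e^(−4.1855) = 2.9685 + 0.045644 = 3.0141.
⟨E⟩ = Σ EᵢPᵢ = 1.4249 ×10⁻²¹ J.
S/k_B = ln Z + ⟨E⟩/kT = ln(3.0141) + 1.4249/3.99 = 1.1033 + 0.35712 = 1.46.

1.46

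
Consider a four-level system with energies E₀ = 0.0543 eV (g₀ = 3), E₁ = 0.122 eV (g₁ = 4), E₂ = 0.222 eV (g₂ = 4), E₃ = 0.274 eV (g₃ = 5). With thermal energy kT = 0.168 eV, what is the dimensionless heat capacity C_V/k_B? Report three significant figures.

Eᵢ/kT = 0.32321, 0.72619, 1.3214, 1.6310.
Z = Σ gᵢe^(−Eᵢ/kT) = 3·e^(−0.32321) + 4·e^(−0.72619) + 4·e^(−1.3214) + 5·e^(−1.6310) = 2.1715 + 1.9350 + 1.0670 + 0.97867 = 6.1522.
⟨E⟩ = 0.13963 eV, ⟨E²⟩ = 0.026212 eV².
C_V/k_B = (⟨E²⟩ − ⟨E⟩²)/(kT)² = (0.026212 − 0.019497)/0.028224 = 0.238.

0.238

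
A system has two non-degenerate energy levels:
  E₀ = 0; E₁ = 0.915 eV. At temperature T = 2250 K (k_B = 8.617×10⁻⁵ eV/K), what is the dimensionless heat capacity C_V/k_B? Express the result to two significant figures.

k_BT = 8.617×10⁻⁵ × 2250 K = 0.1939 eV.
Eᵢ/kT = 0, 4.719.
Z = Σ e^(−Eᵢ/kT) = e^(−0) + e^(−4.719) = 1.000 + 0.008924 = 1.009.
⟨E⟩ = 0.008093 eV, ⟨E²⟩ = 0.007405 eV².
C_V/k_B = (⟨E²⟩ − ⟨E⟩²)/(kT)² = (0.007405 − 0.00006550)/0.03760 = 0.20.

0.20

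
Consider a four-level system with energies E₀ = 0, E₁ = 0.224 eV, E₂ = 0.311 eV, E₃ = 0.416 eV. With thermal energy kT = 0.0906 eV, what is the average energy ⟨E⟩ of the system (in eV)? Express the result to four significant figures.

0.02943 eV

Eᵢ/kT = 0, 2.47241, 3.43267, 4.59161.
Z = Σ e^(−Eᵢ/kT) = e^(−0) + e^(−2.47241) + e^(−3.43267) + e^(−4.59161) = 1.00000 + 0.0843813 + 0.0323006 + 0.0101365 = 1.12682.
⟨E⟩ = Σ Eᵢ e^(−Eᵢ/kT) / Z = (0·1.00000 + 0.224·0.0843813 + 0.311·0.0323006 + 0.416·0.0101365) / 1.12682 = 0.02943 eV.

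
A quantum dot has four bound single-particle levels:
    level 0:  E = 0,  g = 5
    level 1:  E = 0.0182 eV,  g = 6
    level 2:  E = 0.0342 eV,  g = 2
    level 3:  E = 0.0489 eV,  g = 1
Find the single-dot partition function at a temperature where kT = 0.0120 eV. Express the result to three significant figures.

Eᵢ/kT = 0, 1.5167, 2.8500, 4.0750.
Z = Σ gᵢe^(−Eᵢ/kT) = 5·e^(−0) + 6·e^(−1.5167) + 2·e^(−2.8500) + 1·e^(−4.0750) = 5.0000 + 1.3166 + 0.11569 + 0.016992 = 6.4493.

Z = 6.45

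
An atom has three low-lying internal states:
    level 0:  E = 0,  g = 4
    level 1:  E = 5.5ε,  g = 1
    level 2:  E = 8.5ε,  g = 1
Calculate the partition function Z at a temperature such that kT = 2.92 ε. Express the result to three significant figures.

Eᵢ/kT = 0, 1.8836, 2.9110.
Z = Σ gᵢe^(−Eᵢ/kT) = 4·e^(−0) + 1·e^(−1.8836) + 1·e^(−2.9110) = 4.0000 + 0.15204 + 0.054421 = 4.2065.

Z = 4.21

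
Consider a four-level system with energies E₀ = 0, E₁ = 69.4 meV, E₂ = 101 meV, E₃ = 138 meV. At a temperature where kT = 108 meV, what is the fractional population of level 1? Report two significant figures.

Eᵢ/kT = 0, 0.6426, 0.9352, 1.278.
Z = Σ e^(−Eᵢ/kT) = e^(−0) + e^(−0.6426) + e^(−0.9352) + e^(−1.278) = 1.000 + 0.5259 + 0.3925 + 0.2786 = 2.197.
P₁ = e^(−E₁/kT) / Z = 0.5259/2.197 = 0.24.

0.24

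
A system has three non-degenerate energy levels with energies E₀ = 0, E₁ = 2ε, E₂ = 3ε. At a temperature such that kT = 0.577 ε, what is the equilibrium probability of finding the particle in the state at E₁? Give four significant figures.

Eᵢ/kT = 0, 3.46620, 5.19931.
Z = Σ e^(−Eᵢ/kT) = e^(−0) + e^(−3.46620) + e^(−5.19931) = 1.00000 + 0.0312355 + 0.00552037 = 1.03676.
P₁ = e^(−E₁/kT) / Z = 0.0312355/1.03676 = 0.03013.

0.03013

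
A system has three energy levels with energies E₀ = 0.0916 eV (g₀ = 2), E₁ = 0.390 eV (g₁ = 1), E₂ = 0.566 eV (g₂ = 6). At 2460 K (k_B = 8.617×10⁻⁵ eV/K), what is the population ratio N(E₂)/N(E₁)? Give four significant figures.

k_BT = 8.617×10⁻⁵ × 2460 K = 0.211978 eV.
n₂/n₁ = (g₂/g₁) exp[−(E₂−E₁)/kT] = (6/1) × exp(−(0.176 eV)/(0.211978 eV)) = (6/1) × exp(-0.830275) = 2.616.

2.616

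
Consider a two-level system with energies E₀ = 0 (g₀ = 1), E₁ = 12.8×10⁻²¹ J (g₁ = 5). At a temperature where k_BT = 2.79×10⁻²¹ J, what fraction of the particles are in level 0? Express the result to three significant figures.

Eᵢ/kT = 0, 4.5878.
Z = Σ gᵢe^(−Eᵢ/kT) = 1·e^(−0) + 5·e^(−4.5878) = 1.0000 + 0.050876 = 1.0509.
P₀ = g₀ e^(−E₀/kT) / Z = 1.0000/1.0509 = 0.952.

0.952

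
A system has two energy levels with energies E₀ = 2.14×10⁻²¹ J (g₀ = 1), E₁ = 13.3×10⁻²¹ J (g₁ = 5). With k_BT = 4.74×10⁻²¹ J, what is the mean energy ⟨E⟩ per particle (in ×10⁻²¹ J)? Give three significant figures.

Eᵢ/kT = 0.45148, 2.8059.
Z = Σ gᵢe^(−Eᵢ/kT) = 1·e^(−0.45148) + 5·e^(−2.8059) = 0.63669 + 0.30226 = 0.93895.
⟨E⟩ = Σ Eᵢ gᵢe^(−Eᵢ/kT) / Z = (2.14·0.63669 + 13.3·0.30226) / 0.93895 = 5.73 ×10⁻²¹ J.

5.73 ×10⁻²¹ J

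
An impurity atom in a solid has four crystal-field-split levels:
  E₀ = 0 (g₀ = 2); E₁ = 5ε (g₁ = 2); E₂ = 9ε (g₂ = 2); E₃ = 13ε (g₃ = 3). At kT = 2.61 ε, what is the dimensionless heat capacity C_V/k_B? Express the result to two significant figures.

0.85

Eᵢ/kT = 0, 1.916, 3.448, 4.981.
Z = Σ gᵢe^(−Eᵢ/kT) = 2·e^(−0) + 2·e^(−1.916) + 2·e^(−3.448) + 3·e^(−4.981) = 2.000 + 0.2944 + 0.06362 + 0.02060 = 2.379.
⟨E⟩ = 0.9720 ε, ⟨E²⟩ = 6.723 ε².
C_V/k_B = (⟨E²⟩ − ⟨E⟩²)/(kT)² = (6.723 − 0.9448)/6.812 = 0.85.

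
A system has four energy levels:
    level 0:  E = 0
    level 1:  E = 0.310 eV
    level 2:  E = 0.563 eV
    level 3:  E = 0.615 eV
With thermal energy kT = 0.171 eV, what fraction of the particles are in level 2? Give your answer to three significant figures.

Eᵢ/kT = 0, 1.8129, 3.2924, 3.5965.
Z = Σ e^(−Eᵢ/kT) = e^(−0) + e^(−1.8129) + e^(−3.2924) + e^(−3.5965) = 1.0000 + 0.16318 + 0.037165 + 0.027420 = 1.2278.
P₂ = e^(−E₂/kT) / Z = 0.037165/1.2278 = 0.0303.

0.0303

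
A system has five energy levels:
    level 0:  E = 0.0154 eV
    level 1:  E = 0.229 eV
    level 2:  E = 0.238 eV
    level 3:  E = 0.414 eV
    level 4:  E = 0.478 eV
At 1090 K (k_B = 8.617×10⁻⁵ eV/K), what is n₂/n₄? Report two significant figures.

13

k_BT = 8.617×10⁻⁵ × 1090 K = 0.09393 eV.
n₂/n₄ = exp[−(E₂−E₄)/kT] = exp(−(-0.240 eV)/(0.09393 eV)) = exp(2.555) = 13.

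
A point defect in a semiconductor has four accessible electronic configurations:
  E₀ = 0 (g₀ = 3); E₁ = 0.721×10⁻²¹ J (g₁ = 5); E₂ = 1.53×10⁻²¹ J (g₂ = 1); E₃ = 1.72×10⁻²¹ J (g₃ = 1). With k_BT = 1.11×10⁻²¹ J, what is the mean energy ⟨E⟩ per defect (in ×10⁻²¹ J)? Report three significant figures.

Eᵢ/kT = 0, 0.64955, 1.3784, 1.5495.
Z = Σ gᵢe^(−Eᵢ/kT) = 3·e^(−0) + 5·e^(−0.64955) + 1·e^(−1.3784) + 1·e^(−1.5495) = 3.0000 + 2.6114 + 0.25198 + 0.21235 = 6.0757.
⟨E⟩ = Σ Eᵢ gᵢe^(−Eᵢ/kT) / Z = (0·3.0000 + 0.721·2.6114 + 1.53·0.25198 + 1.72·0.21235) / 6.0757 = 0.433 ×10⁻²¹ J.

0.433 ×10⁻²¹ J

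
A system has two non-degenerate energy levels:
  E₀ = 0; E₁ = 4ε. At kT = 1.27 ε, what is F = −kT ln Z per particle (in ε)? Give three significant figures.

Eᵢ/kT = 0, 3.1496.
Z = Σ e^(−Eᵢ/kT) = e^(−0) + e^(−3.1496) = 1.0000 + 0.042869 = 1.0429.
F = −kT ln Z = −1.27 × ln(1.0429) = −1.27 × 0.042005 = -0.0533 ε.

-0.0533 ε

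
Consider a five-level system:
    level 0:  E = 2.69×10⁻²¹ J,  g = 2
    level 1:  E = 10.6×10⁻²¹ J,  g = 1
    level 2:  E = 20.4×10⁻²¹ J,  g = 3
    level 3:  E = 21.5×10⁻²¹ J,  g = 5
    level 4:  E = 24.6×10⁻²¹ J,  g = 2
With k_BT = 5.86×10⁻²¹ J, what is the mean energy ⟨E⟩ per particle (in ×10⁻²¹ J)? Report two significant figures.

6.3 ×10⁻²¹ J

Eᵢ/kT = 0.4590, 1.809, 3.481, 3.669, 4.198.
Z = Σ gᵢe^(−Eᵢ/kT) = 2·e^(−0.4590) + 1·e^(−1.809) + 3·e^(−3.481) + 5·e^(−3.669) + 2·e^(−4.198) = 1.264 + 0.1638 + 0.09233 + 0.1275 + 0.03005 = 1.678.
⟨E⟩ = Σ Eᵢ gᵢe^(−Eᵢ/kT) / Z = (2.69·1.264 + 10.6·0.1638 + 20.4·0.09233 + 21.5·0.1275 + 24.6·0.03005) / 1.678 = 6.3 ×10⁻²¹ J.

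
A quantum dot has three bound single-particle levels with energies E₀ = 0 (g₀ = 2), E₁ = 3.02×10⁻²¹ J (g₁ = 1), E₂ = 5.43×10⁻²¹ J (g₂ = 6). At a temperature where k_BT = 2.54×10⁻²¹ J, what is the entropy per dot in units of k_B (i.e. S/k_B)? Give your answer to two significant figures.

1.7

Eᵢ/kT = 0, 1.189, 2.138.
Z = Σ gᵢe^(−Eᵢ/kT) = 2·e^(−0) + 1·e^(−1.189) + 6·e^(−2.138) = 2.000 + 0.3045 + 0.7073 = 3.012.
⟨E⟩ = Σ EᵢPᵢ = 1.580 ×10⁻²¹ J.
S/k_B = ln Z + ⟨E⟩/kT = ln(3.012) + 1.580/2.54 = 1.103 + 0.6220 = 1.7.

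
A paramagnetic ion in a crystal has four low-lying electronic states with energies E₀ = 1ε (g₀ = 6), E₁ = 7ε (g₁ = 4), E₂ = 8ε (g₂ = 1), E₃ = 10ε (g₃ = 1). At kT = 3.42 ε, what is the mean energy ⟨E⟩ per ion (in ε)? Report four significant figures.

Eᵢ/kT = 0.292398, 2.04678, 2.33918, 2.92398.
Z = Σ gᵢe^(−Eᵢ/kT) = 6·e^(−0.292398) + 4·e^(−2.04678) + 1·e^(−2.33918) + 1·e^(−2.92398) = 4.47883 + 0.516600 + 0.0964067 + 0.0537195 = 5.14556.
⟨E⟩ = Σ Eᵢ gᵢe^(−Eᵢ/kT) / Z = (1·4.47883 + 7·0.516600 + 8·0.0964067 + 10·0.0537195) / 5.14556 = 1.827 ε.

1.827 ε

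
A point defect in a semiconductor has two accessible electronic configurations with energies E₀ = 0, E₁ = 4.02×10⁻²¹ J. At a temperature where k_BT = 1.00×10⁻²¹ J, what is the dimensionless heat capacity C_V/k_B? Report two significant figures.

0.28

Eᵢ/kT = 0, 4.020.
Z = Σ e^(−Eᵢ/kT) = e^(−0) + e^(−4.020) = 1.000 + 0.01795 = 1.018.
⟨E⟩ = 0.07088, ⟨E²⟩ = 0.2850.
C_V/k_B = (⟨E²⟩ − ⟨E⟩²)/(kT)² = (0.2850 − 0.005024)/1.000 = 0.28.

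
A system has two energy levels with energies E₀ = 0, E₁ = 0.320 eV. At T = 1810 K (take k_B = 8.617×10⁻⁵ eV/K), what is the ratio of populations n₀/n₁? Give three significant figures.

7.78

k_BT = 8.617×10⁻⁵ × 1810 K = 0.15597 eV.
n₀/n₁ = exp[−(E₀−E₁)/kT] = exp(−(-0.320 eV)/(0.15597 eV)) = exp(2.0517) = 7.78.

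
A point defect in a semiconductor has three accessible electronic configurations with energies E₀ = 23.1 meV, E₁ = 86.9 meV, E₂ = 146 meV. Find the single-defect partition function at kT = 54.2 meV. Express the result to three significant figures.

Eᵢ/kT = 0.42620, 1.6033, 2.6937.
Z = Σ e^(−Eᵢ/kT) = e^(−0.42620) + e^(−1.6033) + e^(−2.6937) = 0.65299 + 0.20123 + 0.067630 = 0.92185.

Z = 0.922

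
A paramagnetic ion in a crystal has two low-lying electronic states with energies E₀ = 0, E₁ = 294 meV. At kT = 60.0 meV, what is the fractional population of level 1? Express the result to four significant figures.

Eᵢ/kT = 0, 4.90000.
Z = Σ e^(−Eᵢ/kT) = e^(−0) + e^(−4.90000) = 1.00000 + 0.00744658 = 1.00745.
P₁ = e^(−E₁/kT) / Z = 0.00744658/1.00745 = 0.007392.

0.007392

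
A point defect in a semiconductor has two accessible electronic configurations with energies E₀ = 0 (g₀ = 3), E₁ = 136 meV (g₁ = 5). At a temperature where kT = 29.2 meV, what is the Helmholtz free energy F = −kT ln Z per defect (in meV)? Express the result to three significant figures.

-32.5 meV

Eᵢ/kT = 0, 4.6575.
Z = Σ gᵢe^(−Eᵢ/kT) = 3·e^(−0) + 5·e^(−4.6575) = 3.0000 + 0.047451 = 3.0475.
F = −kT ln Z = −29.2 × ln(3.0475) = −29.2 × 1.1143 = -32.5 meV.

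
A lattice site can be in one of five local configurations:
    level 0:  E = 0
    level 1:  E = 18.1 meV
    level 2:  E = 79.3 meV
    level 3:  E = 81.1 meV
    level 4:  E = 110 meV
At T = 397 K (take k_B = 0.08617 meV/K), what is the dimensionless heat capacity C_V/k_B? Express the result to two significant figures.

0.66

k_BT = 0.08617 × 397 K = 34.21 meV.
Eᵢ/kT = 0, 0.5291, 2.318, 2.371, 3.215.
Z = Σ e^(−Eᵢ/kT) = e^(−0) + e^(−0.5291) + e^(−2.318) + e^(−2.371) + e^(−3.215) = 1.000 + 0.5891 + 0.09847 + 0.09339 + 0.04016 = 1.821.
⟨E⟩ = 16.73 meV, ⟨E²⟩ = 1050 meV².
C_V/k_B = (⟨E²⟩ − ⟨E⟩²)/(kT)² = (1050 − 279.9)/1170 = 0.66.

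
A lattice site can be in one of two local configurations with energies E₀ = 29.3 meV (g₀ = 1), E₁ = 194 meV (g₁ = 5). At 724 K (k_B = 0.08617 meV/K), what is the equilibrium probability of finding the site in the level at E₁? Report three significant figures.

k_BT = 0.08617 × 724 K = 62.387 meV.
Eᵢ/kT = 0.46965, 3.1096.
Z = Σ gᵢe^(−Eᵢ/kT) = 1·e^(−0.46965) + 5·e^(−3.1096) = 0.62522 + 0.22309 = 0.84831.
P₁ = g₁ e^(−E₁/kT) / Z = 0.22309/0.84831 = 0.263.

0.263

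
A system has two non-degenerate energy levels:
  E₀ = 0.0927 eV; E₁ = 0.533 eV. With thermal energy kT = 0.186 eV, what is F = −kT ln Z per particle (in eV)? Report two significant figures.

Eᵢ/kT = 0.4984, 2.866.
Z = Σ e^(−Eᵢ/kT) = e^(−0.4984) + e^(−2.866) = 0.6075 + 0.05693 = 0.6644.
F = −kT ln Z = −0.186 × ln(0.6644) = −0.186 × -0.4089 = 0.076 eV.

0.076 eV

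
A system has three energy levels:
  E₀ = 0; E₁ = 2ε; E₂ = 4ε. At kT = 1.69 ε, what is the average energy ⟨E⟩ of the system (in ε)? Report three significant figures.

0.705 ε

Eᵢ/kT = 0, 1.1834, 2.3669.
Z = Σ e^(−Eᵢ/kT) = e^(−0) + e^(−1.1834) + e^(−2.3669) = 1.0000 + 0.30624 + 0.093771 = 1.4000.
⟨E⟩ = Σ Eᵢ e^(−Eᵢ/kT) / Z = (0·1.0000 + 2·0.30624 + 4·0.093771) / 1.4000 = 0.705 ε.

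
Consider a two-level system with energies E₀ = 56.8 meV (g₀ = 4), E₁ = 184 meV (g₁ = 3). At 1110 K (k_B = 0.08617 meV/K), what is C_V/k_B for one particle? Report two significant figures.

k_BT = 0.08617 × 1110 K = 95.65 meV.
Eᵢ/kT = 0.5938, 1.924.
Z = Σ gᵢe^(−Eᵢ/kT) = 4·e^(−0.5938) + 3·e^(−1.924) = 2.209 + 0.4381 = 2.647.
⟨E⟩ = 77.85 meV, ⟨E²⟩ = 8296 meV².
C_V/k_B = (⟨E²⟩ − ⟨E⟩²)/(kT)² = (8296 − 6061)/9149 = 0.24.

0.24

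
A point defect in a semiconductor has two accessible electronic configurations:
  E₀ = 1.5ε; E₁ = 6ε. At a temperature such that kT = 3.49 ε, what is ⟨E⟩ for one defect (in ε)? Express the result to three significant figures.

2.47 ε

Eᵢ/kT = 0.42980, 1.7192.
Z = Σ e^(−Eᵢ/kT) = e^(−0.42980) + e^(−1.7192) = 0.65064 + 0.17921 = 0.82985.
⟨E⟩ = Σ Eᵢ e^(−Eᵢ/kT) / Z = (1.5·0.65064 + 6·0.17921) / 0.82985 = 2.47 ε.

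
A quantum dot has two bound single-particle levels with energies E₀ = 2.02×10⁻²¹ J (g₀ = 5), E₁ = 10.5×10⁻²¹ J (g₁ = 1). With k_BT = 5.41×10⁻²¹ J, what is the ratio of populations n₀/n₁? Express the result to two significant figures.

24

n₀/n₁ = (g₀/g₁) exp[−(E₀−E₁)/kT] = (5/1) × exp(−(-8.48 ×10⁻²¹ J)/(5.41 ×10⁻²¹ J)) = (5/1) × exp(1.567) = 24.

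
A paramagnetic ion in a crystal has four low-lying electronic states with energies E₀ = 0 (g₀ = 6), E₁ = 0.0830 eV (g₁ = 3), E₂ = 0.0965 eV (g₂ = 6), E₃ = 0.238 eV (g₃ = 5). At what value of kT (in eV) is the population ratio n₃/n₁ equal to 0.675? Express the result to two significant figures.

n₃/n₁ = (g₃/g₁) exp[−(E₃−E₁)/kT] = 0.675.
⇒ (E₃−E₁)/kT = ln((5/3)/0.675) = ln(2.469) = 0.9038.
kT = 0.1550 eV / 0.9038 = 0.17 eV.

0.17 eV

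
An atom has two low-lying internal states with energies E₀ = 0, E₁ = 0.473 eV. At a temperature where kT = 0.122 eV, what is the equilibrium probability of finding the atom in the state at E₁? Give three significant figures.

0.0203

Eᵢ/kT = 0, 3.8770.
Z = Σ e^(−Eᵢ/kT) = e^(−0) + e^(−3.8770) = 1.0000 + 0.020713 = 1.0207.
P₁ = e^(−E₁/kT) / Z = 0.020713/1.0207 = 0.0203.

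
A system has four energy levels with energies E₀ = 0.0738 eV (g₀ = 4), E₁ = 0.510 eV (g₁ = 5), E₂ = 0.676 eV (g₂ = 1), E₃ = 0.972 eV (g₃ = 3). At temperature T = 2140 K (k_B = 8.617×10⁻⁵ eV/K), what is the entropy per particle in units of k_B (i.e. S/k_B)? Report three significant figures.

k_BT = 8.617×10⁻⁵ × 2140 K = 0.18440 eV.
Eᵢ/kT = 0.40022, 2.7657, 3.6659, 5.2711.
Z = Σ gᵢe^(−Eᵢ/kT) = 4·e^(−0.40022) + 5·e^(−2.7657) + 1·e^(−3.6659) + 3·e^(−5.2711) = 2.6807 + 0.31466 + 0.025581 + 0.015414 = 3.0364.
⟨E⟩ = Σ EᵢPᵢ = 0.12864 eV.
S/k_B = ln Z + ⟨E⟩/kT = ln(3.0364) + 0.12864/0.18440 = 1.1107 + 0.69761 = 1.81.

1.81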